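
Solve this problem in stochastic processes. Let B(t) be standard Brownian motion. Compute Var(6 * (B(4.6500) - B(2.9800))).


Var(alpha*(B(t)-B(s))) = alpha^2 * (t-s)
= 6^2 * (4.6500 - 2.9800)
= 36 * 1.6700
= 60.1200

60.1200


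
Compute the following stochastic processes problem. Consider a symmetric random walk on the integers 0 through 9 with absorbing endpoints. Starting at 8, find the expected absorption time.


For symmetric RW on 0,...,N with absorbing barriers, E(i) = i*(N-i)
E(8) = 8 * 1 = 8

8


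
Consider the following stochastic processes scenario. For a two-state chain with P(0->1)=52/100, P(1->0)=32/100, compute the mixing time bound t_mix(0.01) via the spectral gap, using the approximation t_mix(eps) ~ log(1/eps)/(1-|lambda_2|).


lambda_2 = |1 - p01 - p10| = |1 - 0.5200 - 0.3200| = 0.1600
t_mix ~ log(1/eps)/(1 - |lambda_2|)
= log(100)/(1 - 0.1600) = 4.6052/0.8400
= 5.4823

5.4823


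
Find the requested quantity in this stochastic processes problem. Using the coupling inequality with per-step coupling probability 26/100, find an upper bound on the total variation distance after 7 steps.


TV distance bound <= (1-delta)^n
= (1 - 0.2600)^7
= 0.7400^7
= 0.1215

0.1215


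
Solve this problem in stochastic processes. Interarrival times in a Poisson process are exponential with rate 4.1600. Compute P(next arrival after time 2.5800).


P(X > t) = exp(-lambda * t)
= exp(-4.1600 * 2.5800)
= exp(-10.7328) = 2.1817e-05

2.1817e-05


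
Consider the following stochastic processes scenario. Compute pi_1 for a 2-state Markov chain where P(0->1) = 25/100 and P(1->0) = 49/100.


Stationary distribution: pi_0 = p10/(p01+p10), pi_1 = p01/(p01+p10)
p01 = 0.2500, p10 = 0.4900
pi_1 = 0.3378

0.3378


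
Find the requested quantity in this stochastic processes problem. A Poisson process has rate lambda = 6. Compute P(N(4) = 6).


P(N(t)=k) = (lambda*t)^k * exp(-lambda*t) / k!
lambda*t = 24
= 24^6 * exp(-24) / 6!
= 191102976 * 3.7751e-11 / 720
= 1.0020e-05

1.0020e-05


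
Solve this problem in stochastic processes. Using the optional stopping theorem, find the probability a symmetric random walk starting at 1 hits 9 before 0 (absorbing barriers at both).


By optional stopping theorem: E(M at tau) = M(0) = 1
P(hit 9)*9 + P(hit 0)*0 = 1
P(hit 9) = (1 - 0)/(9 - 0) = 1/9 = 0.1111

0.1111


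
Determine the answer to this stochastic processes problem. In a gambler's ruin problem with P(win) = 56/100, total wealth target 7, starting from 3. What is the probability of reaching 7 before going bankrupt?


Gambler's ruin formula:
r = q/p = 0.4400/0.5600 = 0.7857
P(win) = (1 - r^i)/(1 - r^N)
= (1 - 0.7857^3)/(1 - 0.7857^7)
= 0.6317

0.6317


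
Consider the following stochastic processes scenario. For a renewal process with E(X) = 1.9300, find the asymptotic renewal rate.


Long-run renewal rate = 1/E(X)
= 1/1.9300
= 0.5181

0.5181


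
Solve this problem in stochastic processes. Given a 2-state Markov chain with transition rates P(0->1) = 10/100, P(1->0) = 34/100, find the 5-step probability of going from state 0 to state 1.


Computing P^5 by matrix multiplication.
P = [[0.9000, 0.1000], [0.3400, 0.6600]]
After raising P to the power 5:
P^5(0,1) = 0.2148

0.2148


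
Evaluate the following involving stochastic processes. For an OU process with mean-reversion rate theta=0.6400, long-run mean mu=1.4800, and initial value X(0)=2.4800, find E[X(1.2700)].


E[X(t)] = mu + (X(0) - mu)*exp(-theta*t)
= 1.4800 + (2.4800 - 1.4800)*exp(-0.6400*1.2700)
= 1.4800 + 1.0000 * 0.4436
= 1.9236

1.9236


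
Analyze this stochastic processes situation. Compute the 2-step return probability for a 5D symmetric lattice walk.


P(return in 2 steps) = P(reverse first step) = 1/(2d)
= 1/10
= 0.1000

0.1000


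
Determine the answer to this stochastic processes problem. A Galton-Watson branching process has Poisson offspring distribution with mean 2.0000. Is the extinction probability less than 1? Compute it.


Since mu = 2.0000 > 1, extinction prob q < 1.
Solve s = exp(mu*(s-1)) iteratively.
q = 0.2032

0.2032


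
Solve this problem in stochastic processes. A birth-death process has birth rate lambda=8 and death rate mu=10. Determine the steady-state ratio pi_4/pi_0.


For birth-death process, pi_n/pi_0 = (lambda/mu)^n
= (8/10)^4
= 0.4096

0.4096


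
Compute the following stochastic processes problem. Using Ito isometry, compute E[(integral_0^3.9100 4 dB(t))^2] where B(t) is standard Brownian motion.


By Ito isometry: E[(int f dB)^2] = int f^2 dt
= 4^2 * 3.9100
= 16 * 3.9100 = 62.5600

62.5600


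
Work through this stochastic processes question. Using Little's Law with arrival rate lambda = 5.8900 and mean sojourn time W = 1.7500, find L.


Little's Law: L = lambda * W
= 5.8900 * 1.7500
= 10.3075

10.3075


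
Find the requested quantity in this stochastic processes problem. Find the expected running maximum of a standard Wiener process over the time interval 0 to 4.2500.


E(max B(s)) = sqrt(2t/pi)
= sqrt(2*4.2500/pi)
= sqrt(2.7056)
= 1.6449

1.6449


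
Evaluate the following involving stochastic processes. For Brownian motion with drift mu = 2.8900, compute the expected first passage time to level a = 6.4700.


Expected first passage time = a/mu
= 6.4700/2.8900
= 2.2388

2.2388


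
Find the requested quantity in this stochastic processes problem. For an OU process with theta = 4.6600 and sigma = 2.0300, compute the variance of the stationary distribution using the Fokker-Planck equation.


Stationary variance = sigma^2 / (2*theta)
= 2.0300^2 / (2*4.6600)
= 4.1209 / 9.3200
= 0.4422

0.4422


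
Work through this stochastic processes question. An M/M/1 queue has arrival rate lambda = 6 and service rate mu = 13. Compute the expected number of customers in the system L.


rho = 6/13 = 0.4615
L = rho/(1-rho)
= 0.4615/0.5385
= 0.8571

0.8571


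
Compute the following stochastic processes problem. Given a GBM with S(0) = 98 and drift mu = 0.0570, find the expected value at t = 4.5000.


E[S(t)] = S(0) * exp(mu * t)
= 98 * exp(0.0570 * 4.5000)
= 98 * 1.2924
= 126.6551

126.6551


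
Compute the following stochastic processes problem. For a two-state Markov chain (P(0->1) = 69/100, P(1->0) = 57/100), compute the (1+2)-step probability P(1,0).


P^3 = P^1 * P^2
Computing via matrix multiplication of the transition matrix.
Entry (1,0) of P^3 = 0.4603

0.4603


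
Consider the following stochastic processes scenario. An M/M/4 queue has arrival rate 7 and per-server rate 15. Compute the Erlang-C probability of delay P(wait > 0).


a = lambda/mu = 0.4667
rho = a/c = 0.1167
Erlang-C formula applied:
C(c,a) = 0.0014

0.0014


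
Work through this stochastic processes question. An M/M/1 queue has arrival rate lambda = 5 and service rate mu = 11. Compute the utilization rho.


rho = lambda/mu
= 5/11
= 0.4545

0.4545


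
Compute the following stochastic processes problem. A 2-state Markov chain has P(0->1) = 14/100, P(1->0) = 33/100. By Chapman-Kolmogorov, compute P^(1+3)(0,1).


P^4 = P^1 * P^3
Computing via matrix multiplication of the transition matrix.
Entry (0,1) of P^4 = 0.2744

0.2744


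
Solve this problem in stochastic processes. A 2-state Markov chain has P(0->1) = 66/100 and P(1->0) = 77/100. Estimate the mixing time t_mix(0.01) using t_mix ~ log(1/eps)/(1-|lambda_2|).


lambda_2 = |1 - p01 - p10| = |1 - 0.6600 - 0.7700| = 0.4300
t_mix ~ log(1/eps)/(1 - |lambda_2|)
= log(100)/(1 - 0.4300) = 4.6052/0.5700
= 8.0792

8.0792


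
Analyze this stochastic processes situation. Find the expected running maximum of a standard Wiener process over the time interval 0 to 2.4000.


E(max B(s)) = sqrt(2t/pi)
= sqrt(2*2.4000/pi)
= sqrt(1.5279)
= 1.2361

1.2361


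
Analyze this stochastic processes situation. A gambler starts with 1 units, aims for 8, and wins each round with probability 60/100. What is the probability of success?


Gambler's ruin formula:
r = q/p = 0.4000/0.6000 = 0.6667
P(win) = (1 - r^i)/(1 - r^N)
= (1 - 0.6667^1)/(1 - 0.6667^8)
= 0.3469

0.3469


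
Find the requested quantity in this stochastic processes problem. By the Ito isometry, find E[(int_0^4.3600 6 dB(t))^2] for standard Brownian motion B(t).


By Ito isometry: E[(int f dB)^2] = int f^2 dt
= 6^2 * 4.3600
= 36 * 4.3600 = 156.9600

156.9600


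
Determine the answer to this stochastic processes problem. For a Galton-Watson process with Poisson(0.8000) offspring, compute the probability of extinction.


Since mu = 0.8000 <= 1, extinction probability = 1.

1.0000


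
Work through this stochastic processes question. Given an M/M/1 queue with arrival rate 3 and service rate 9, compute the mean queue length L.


rho = 3/9 = 0.3333
L = rho/(1-rho)
= 0.3333/0.6667
= 0.5000

0.5000


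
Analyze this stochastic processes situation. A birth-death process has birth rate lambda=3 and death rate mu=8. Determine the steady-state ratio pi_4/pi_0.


For birth-death process, pi_n/pi_0 = (lambda/mu)^n
= (3/8)^4
= 0.0198

0.0198


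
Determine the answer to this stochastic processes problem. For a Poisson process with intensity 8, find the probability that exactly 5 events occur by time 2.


P(N(t)=k) = (lambda*t)^k * exp(-lambda*t) / k!
lambda*t = 16
= 16^5 * exp(-16) / 5!
= 1048576 * 1.1254e-07 / 120
= 9.8335e-04

9.8335e-04


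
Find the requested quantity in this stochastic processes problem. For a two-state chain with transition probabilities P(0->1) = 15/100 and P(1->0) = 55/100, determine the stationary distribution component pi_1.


Stationary distribution: pi_0 = p10/(p01+p10), pi_1 = p01/(p01+p10)
p01 = 0.1500, p10 = 0.5500
pi_1 = 0.2143

0.2143


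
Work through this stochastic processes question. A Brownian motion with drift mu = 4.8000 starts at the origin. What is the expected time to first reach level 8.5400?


Expected first passage time = a/mu
= 8.5400/4.8000
= 1.7792

1.7792


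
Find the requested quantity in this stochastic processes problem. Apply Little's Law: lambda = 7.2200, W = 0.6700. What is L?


Little's Law: L = lambda * W
= 7.2200 * 0.6700
= 4.8374

4.8374


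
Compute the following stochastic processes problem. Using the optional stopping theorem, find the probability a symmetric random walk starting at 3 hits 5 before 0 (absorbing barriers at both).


By optional stopping theorem: E(M at tau) = M(0) = 3
P(hit 5)*5 + P(hit 0)*0 = 3
P(hit 5) = (3 - 0)/(5 - 0) = 3/5 = 0.6000

0.6000


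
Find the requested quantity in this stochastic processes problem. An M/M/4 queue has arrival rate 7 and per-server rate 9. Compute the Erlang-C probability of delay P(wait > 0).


a = lambda/mu = 0.7778
rho = a/c = 0.1944
Erlang-C formula applied:
C(c,a) = 0.0087

0.0087


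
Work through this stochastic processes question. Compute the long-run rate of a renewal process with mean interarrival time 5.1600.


Long-run renewal rate = 1/E(X)
= 1/5.1600
= 0.1938

0.1938


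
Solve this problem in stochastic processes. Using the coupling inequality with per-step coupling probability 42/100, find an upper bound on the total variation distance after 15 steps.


TV distance bound <= (1-delta)^n
= (1 - 0.4200)^15
= 0.5800^15
= 2.8276e-04

2.8276e-04


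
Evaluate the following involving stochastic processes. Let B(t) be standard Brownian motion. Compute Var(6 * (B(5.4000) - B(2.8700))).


Var(alpha*(B(t)-B(s))) = alpha^2 * (t-s)
= 6^2 * (5.4000 - 2.8700)
= 36 * 2.5300
= 91.0800

91.0800


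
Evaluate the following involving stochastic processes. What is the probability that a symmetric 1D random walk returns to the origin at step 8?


P(S(8) = 0) = C(8,4) / 4^4
= 70 / 256
= 0.2734

0.2734


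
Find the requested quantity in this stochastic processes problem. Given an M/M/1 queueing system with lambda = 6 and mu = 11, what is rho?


rho = lambda/mu
= 6/11
= 0.5455

0.5455


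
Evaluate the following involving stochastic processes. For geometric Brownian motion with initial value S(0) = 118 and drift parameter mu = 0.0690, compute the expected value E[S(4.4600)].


E[S(t)] = S(0) * exp(mu * t)
= 118 * exp(0.0690 * 4.4600)
= 118 * 1.3603
= 160.5210

160.5210


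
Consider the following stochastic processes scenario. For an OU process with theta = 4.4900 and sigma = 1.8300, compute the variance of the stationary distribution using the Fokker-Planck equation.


Stationary variance = sigma^2 / (2*theta)
= 1.8300^2 / (2*4.4900)
= 3.3489 / 8.9800
= 0.3729

0.3729


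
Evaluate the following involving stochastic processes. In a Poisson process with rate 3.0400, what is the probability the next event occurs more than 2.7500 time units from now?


P(X > t) = exp(-lambda * t)
= exp(-3.0400 * 2.7500)
= exp(-8.3600) = 2.3404e-04

2.3404e-04


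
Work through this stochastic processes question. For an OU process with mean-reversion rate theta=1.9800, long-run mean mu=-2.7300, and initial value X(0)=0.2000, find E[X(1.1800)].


E[X(t)] = mu + (X(0) - mu)*exp(-theta*t)
= -2.7300 + (0.2000 - -2.7300)*exp(-1.9800*1.1800)
= -2.7300 + 2.9300 * 0.0967
= -2.4467

-2.4467


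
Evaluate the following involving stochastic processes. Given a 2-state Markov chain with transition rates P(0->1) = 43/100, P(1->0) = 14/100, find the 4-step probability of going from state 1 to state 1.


Computing P^4 by matrix multiplication.
P = [[0.5700, 0.4300], [0.1400, 0.8600]]
After raising P to the power 4:
P^4(1,1) = 0.7628

0.7628


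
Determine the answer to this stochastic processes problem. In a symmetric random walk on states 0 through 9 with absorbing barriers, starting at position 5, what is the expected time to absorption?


For symmetric RW on 0,...,N with absorbing barriers, E(i) = i*(N-i)
E(5) = 5 * 4 = 20

20


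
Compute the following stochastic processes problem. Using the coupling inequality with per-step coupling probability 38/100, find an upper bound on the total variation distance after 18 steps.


TV distance bound <= (1-delta)^n
= (1 - 0.3800)^18
= 0.6200^18
= 1.8325e-04

1.8325e-04


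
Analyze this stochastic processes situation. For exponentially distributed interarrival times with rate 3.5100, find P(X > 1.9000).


P(X > t) = exp(-lambda * t)
= exp(-3.5100 * 1.9000)
= exp(-6.6690) = 0.0013

0.0013


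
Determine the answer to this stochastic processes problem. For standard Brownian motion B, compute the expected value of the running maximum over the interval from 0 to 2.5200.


E(max B(s)) = sqrt(2t/pi)
= sqrt(2*2.5200/pi)
= sqrt(1.6043)
= 1.2666

1.2666


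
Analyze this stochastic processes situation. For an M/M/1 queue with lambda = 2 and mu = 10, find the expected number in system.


rho = 2/10 = 0.2000
L = rho/(1-rho)
= 0.2000/0.8000
= 0.2500

0.2500


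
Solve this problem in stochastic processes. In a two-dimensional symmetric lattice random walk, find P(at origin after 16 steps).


P = C(16,8)^2 / 4^16
= 12870^2 / 4294967296
= 165636900 / 4294967296
= 0.0386

0.0386


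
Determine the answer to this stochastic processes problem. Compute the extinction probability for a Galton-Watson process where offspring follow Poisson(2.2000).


Since mu = 2.2000 > 1, extinction prob q < 1.
Solve s = exp(mu*(s-1)) iteratively.
q = 0.1563

0.1563


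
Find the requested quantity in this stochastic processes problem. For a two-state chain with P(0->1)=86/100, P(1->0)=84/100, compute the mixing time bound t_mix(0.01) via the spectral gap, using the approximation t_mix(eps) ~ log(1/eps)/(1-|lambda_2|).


lambda_2 = |1 - p01 - p10| = |1 - 0.8600 - 0.8400| = 0.7000
t_mix ~ log(1/eps)/(1 - |lambda_2|)
= log(100)/(1 - 0.7000) = 4.6052/0.3000
= 15.3506

15.3506


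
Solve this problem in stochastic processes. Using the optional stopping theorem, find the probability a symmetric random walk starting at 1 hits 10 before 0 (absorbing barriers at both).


By optional stopping theorem: E(M at tau) = M(0) = 1
P(hit 10)*10 + P(hit 0)*0 = 1
P(hit 10) = (1 - 0)/(10 - 0) = 1/10 = 0.1000

0.1000


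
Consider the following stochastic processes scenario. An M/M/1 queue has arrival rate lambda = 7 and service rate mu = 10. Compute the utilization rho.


rho = lambda/mu
= 7/10
= 0.7000

0.7000


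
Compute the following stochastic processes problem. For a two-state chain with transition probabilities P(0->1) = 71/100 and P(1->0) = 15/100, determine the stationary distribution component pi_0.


Stationary distribution: pi_0 = p10/(p01+p10), pi_1 = p01/(p01+p10)
p01 = 0.7100, p10 = 0.1500
pi_0 = 0.1744

0.1744


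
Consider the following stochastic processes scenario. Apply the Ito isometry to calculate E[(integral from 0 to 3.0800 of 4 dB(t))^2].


By Ito isometry: E[(int f dB)^2] = int f^2 dt
= 4^2 * 3.0800
= 16 * 3.0800 = 49.2800

49.2800


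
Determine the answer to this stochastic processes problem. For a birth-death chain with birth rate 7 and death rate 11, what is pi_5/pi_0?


For birth-death process, pi_n/pi_0 = (lambda/mu)^n
= (7/11)^5
= 0.1044

0.1044


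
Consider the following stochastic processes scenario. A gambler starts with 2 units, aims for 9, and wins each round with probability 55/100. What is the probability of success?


Gambler's ruin formula:
r = q/p = 0.4500/0.5500 = 0.8182
P(win) = (1 - r^i)/(1 - r^N)
= (1 - 0.8182^2)/(1 - 0.8182^9)
= 0.3956

0.3956


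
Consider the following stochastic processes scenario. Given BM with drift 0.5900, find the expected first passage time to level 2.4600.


Expected first passage time = a/mu
= 2.4600/0.5900
= 4.1695

4.1695


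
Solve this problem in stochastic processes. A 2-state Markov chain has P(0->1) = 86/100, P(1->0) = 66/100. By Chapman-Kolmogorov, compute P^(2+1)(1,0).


P^3 = P^2 * P^1
Computing via matrix multiplication of the transition matrix.
Entry (1,0) of P^3 = 0.4953

0.4953


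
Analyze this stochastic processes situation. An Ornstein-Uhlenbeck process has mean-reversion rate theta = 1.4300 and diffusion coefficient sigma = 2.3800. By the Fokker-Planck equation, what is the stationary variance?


Stationary variance = sigma^2 / (2*theta)
= 2.3800^2 / (2*1.4300)
= 5.6644 / 2.8600
= 1.9806

1.9806


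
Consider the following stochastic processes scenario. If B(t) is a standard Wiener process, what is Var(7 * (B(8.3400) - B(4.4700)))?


Var(alpha*(B(t)-B(s))) = alpha^2 * (t-s)
= 7^2 * (8.3400 - 4.4700)
= 49 * 3.8700
= 189.6300

189.6300


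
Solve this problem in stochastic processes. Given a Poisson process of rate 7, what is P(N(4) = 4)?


P(N(t)=k) = (lambda*t)^k * exp(-lambda*t) / k!
lambda*t = 28
= 28^4 * exp(-28) / 4!
= 614656 * 6.9144e-13 / 24
= 1.7708e-08

1.7708e-08


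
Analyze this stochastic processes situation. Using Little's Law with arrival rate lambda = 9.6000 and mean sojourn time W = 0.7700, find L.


Little's Law: L = lambda * W
= 9.6000 * 0.7700
= 7.3920

7.3920


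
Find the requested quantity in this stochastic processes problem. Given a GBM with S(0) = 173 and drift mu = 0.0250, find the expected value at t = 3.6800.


E[S(t)] = S(0) * exp(mu * t)
= 173 * exp(0.0250 * 3.6800)
= 173 * 1.0964
= 189.6711

189.6711


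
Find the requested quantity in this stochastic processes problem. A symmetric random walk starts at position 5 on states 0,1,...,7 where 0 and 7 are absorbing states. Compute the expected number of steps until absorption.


For symmetric RW on 0,...,N with absorbing barriers, E(i) = i*(N-i)
E(5) = 5 * 2 = 10

10


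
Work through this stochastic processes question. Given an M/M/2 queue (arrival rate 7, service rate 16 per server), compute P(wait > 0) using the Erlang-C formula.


a = lambda/mu = 0.4375
rho = a/c = 0.2188
Erlang-C formula applied:
C(c,a) = 0.0785

0.0785


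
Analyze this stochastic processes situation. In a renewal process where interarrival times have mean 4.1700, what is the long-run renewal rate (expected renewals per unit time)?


Long-run renewal rate = 1/E(X)
= 1/4.1700
= 0.2398

0.2398


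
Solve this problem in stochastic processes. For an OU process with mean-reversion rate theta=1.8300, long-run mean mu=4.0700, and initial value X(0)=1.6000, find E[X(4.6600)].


E[X(t)] = mu + (X(0) - mu)*exp(-theta*t)
= 4.0700 + (1.6000 - 4.0700)*exp(-1.8300*4.6600)
= 4.0700 + -2.4700 * 1.9789e-04
= 4.0695

4.0695


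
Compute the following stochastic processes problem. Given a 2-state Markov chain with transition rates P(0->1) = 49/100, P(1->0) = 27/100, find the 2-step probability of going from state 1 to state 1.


Computing P^2 by matrix multiplication.
P = [[0.5100, 0.4900], [0.2700, 0.7300]]
After raising P to the power 2:
P^2(1,1) = 0.6652

0.6652


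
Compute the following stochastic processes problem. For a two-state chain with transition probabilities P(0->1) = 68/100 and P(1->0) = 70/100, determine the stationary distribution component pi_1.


Stationary distribution: pi_0 = p10/(p01+p10), pi_1 = p01/(p01+p10)
p01 = 0.6800, p10 = 0.7000
pi_1 = 0.4928

0.4928


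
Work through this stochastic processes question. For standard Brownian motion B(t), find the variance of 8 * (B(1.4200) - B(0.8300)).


Var(alpha*(B(t)-B(s))) = alpha^2 * (t-s)
= 8^2 * (1.4200 - 0.8300)
= 64 * 0.5900
= 37.7600

37.7600


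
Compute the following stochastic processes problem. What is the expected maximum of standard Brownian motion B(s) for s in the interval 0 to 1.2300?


E(max B(s)) = sqrt(2t/pi)
= sqrt(2*1.2300/pi)
= sqrt(0.7830)
= 0.8849

0.8849


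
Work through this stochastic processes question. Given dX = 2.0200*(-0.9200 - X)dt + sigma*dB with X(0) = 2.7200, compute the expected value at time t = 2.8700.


E[X(t)] = mu + (X(0) - mu)*exp(-theta*t)
= -0.9200 + (2.7200 - -0.9200)*exp(-2.0200*2.8700)
= -0.9200 + 3.6400 * 0.0030
= -0.9090

-0.9090


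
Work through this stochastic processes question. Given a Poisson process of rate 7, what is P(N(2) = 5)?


P(N(t)=k) = (lambda*t)^k * exp(-lambda*t) / k!
lambda*t = 14
= 14^5 * exp(-14) / 5!
= 537824 * 8.3153e-07 / 120
= 0.0037

0.0037


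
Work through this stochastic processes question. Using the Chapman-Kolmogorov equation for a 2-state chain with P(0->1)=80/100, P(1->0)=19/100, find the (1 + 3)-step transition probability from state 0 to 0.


P^4 = P^1 * P^3
Computing via matrix multiplication of the transition matrix.
Entry (0,0) of P^4 = 0.1919

0.1919


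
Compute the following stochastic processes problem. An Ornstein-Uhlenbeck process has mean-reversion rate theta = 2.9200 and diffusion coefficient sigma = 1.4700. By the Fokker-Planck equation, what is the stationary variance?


Stationary variance = sigma^2 / (2*theta)
= 1.4700^2 / (2*2.9200)
= 2.1609 / 5.8400
= 0.3700

0.3700


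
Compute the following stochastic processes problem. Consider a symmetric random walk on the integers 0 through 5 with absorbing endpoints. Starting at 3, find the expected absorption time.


For symmetric RW on 0,...,N with absorbing barriers, E(i) = i*(N-i)
E(3) = 3 * 2 = 6

6


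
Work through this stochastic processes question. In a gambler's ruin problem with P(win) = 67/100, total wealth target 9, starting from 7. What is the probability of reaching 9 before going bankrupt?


Gambler's ruin formula:
r = q/p = 0.3300/0.6700 = 0.4925
P(win) = (1 - r^i)/(1 - r^N)
= (1 - 0.4925^7)/(1 - 0.4925^9)
= 0.9947

0.9947


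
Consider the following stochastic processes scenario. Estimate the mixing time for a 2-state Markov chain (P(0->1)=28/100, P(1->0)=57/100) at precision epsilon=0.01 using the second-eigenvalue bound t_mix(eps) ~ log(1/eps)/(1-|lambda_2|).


lambda_2 = |1 - p01 - p10| = |1 - 0.2800 - 0.5700| = 0.1500
t_mix ~ log(1/eps)/(1 - |lambda_2|)
= log(100)/(1 - 0.1500) = 4.6052/0.8500
= 5.4178

5.4178


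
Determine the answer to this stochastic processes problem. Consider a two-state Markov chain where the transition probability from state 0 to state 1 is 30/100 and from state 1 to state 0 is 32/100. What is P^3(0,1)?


Computing P^3 by matrix multiplication.
P = [[0.7000, 0.3000], [0.3200, 0.6800]]
After raising P to the power 3:
P^3(0,1) = 0.4573

0.4573


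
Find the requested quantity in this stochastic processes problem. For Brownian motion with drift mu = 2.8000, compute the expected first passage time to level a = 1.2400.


Expected first passage time = a/mu
= 1.2400/2.8000
= 0.4429

0.4429


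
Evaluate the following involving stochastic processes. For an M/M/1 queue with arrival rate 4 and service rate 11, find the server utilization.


rho = lambda/mu
= 4/11
= 0.3636

0.3636


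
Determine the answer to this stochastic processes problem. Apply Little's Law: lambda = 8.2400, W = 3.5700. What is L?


Little's Law: L = lambda * W
= 8.2400 * 3.5700
= 29.4168

29.4168


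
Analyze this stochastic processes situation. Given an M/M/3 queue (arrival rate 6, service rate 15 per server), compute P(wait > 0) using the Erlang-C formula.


a = lambda/mu = 0.4000
rho = a/c = 0.1333
Erlang-C formula applied:
C(c,a) = 0.0082

0.0082


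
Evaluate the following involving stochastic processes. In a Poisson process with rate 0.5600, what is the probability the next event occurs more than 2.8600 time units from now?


P(X > t) = exp(-lambda * t)
= exp(-0.5600 * 2.8600)
= exp(-1.6016) = 0.2016

0.2016


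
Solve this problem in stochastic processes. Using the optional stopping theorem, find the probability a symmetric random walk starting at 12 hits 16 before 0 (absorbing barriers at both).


By optional stopping theorem: E(M at tau) = M(0) = 12
P(hit 16)*16 + P(hit 0)*0 = 12
P(hit 16) = (12 - 0)/(16 - 0) = 3/4 = 0.7500

0.7500


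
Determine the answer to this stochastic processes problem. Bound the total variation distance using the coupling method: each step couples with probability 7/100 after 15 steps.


TV distance bound <= (1-delta)^n
= (1 - 0.0700)^15
= 0.9300^15
= 0.3367

0.3367


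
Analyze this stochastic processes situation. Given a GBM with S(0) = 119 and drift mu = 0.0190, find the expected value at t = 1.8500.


E[S(t)] = S(0) * exp(mu * t)
= 119 * exp(0.0190 * 1.8500)
= 119 * 1.0358
= 123.2572

123.2572


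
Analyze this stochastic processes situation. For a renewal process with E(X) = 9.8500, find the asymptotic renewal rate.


Long-run renewal rate = 1/E(X)
= 1/9.8500
= 0.1015

0.1015


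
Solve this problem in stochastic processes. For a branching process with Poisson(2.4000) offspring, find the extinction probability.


Since mu = 2.4000 > 1, extinction prob q < 1.
Solve s = exp(mu*(s-1)) iteratively.
q = 0.1214

0.1214


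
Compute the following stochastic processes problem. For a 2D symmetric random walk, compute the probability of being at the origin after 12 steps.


P = C(12,6)^2 / 4^12
= 924^2 / 16777216
= 853776 / 16777216
= 0.0509

0.0509


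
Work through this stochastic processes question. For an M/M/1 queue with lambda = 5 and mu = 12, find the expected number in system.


rho = 5/12 = 0.4167
L = rho/(1-rho)
= 0.4167/0.5833
= 0.7143

0.7143


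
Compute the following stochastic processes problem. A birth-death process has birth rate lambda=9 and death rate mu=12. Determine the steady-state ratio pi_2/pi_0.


For birth-death process, pi_n/pi_0 = (lambda/mu)^n
= (9/12)^2
= 0.5625

0.5625


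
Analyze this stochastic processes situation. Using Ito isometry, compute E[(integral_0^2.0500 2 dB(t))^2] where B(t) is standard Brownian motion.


By Ito isometry: E[(int f dB)^2] = int f^2 dt
= 2^2 * 2.0500
= 4 * 2.0500 = 8.2000

8.2000


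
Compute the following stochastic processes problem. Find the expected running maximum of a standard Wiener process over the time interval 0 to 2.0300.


E(max B(s)) = sqrt(2t/pi)
= sqrt(2*2.0300/pi)
= sqrt(1.2923)
= 1.1368

1.1368


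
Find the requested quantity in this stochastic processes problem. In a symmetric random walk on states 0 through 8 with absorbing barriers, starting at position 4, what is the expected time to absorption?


For symmetric RW on 0,...,N with absorbing barriers, E(i) = i*(N-i)
E(4) = 4 * 4 = 16

16


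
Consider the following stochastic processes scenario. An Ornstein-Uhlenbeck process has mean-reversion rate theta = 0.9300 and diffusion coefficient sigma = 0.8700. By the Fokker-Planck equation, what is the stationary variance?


Stationary variance = sigma^2 / (2*theta)
= 0.8700^2 / (2*0.9300)
= 0.7569 / 1.8600
= 0.4069

0.4069


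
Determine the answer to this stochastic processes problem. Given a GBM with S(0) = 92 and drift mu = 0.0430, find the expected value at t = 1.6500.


E[S(t)] = S(0) * exp(mu * t)
= 92 * exp(0.0430 * 1.6500)
= 92 * 1.0735
= 98.7645

98.7645


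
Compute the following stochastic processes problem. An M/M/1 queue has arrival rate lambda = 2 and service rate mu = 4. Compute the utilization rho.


rho = lambda/mu
= 2/4
= 0.5000

0.5000


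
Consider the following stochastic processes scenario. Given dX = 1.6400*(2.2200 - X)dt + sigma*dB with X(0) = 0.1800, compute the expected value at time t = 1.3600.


E[X(t)] = mu + (X(0) - mu)*exp(-theta*t)
= 2.2200 + (0.1800 - 2.2200)*exp(-1.6400*1.3600)
= 2.2200 + -2.0400 * 0.1075
= 2.0007

2.0007


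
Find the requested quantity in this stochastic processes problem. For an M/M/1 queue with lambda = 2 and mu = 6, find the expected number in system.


rho = 2/6 = 0.3333
L = rho/(1-rho)
= 0.3333/0.6667
= 0.5000

0.5000


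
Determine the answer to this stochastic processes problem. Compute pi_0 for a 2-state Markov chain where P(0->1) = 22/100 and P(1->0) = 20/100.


Stationary distribution: pi_0 = p10/(p01+p10), pi_1 = p01/(p01+p10)
p01 = 0.2200, p10 = 0.2000
pi_0 = 0.4762

0.4762


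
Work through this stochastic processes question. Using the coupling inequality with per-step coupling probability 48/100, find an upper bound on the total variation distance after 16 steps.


TV distance bound <= (1-delta)^n
= (1 - 0.4800)^16
= 0.5200^16
= 2.8579e-05

2.8579e-05


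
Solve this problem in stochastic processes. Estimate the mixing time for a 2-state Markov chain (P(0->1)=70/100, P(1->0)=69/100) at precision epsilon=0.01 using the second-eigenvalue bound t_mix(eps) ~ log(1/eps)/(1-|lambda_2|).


lambda_2 = |1 - p01 - p10| = |1 - 0.7000 - 0.6900| = 0.3900
t_mix ~ log(1/eps)/(1 - |lambda_2|)
= log(100)/(1 - 0.3900) = 4.6052/0.6100
= 7.5495

7.5495


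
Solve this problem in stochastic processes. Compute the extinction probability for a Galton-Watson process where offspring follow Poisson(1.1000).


Since mu = 1.1000 > 1, extinction prob q < 1.
Solve s = exp(mu*(s-1)) iteratively.
q = 0.8239

0.8239


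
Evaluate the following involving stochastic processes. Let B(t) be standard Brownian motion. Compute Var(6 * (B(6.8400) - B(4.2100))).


Var(alpha*(B(t)-B(s))) = alpha^2 * (t-s)
= 6^2 * (6.8400 - 4.2100)
= 36 * 2.6300
= 94.6800

94.6800


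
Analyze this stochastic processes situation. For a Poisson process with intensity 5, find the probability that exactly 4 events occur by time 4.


P(N(t)=k) = (lambda*t)^k * exp(-lambda*t) / k!
lambda*t = 20
= 20^4 * exp(-20) / 4!
= 160000 * 2.0612e-09 / 24
= 1.3741e-05

1.3741e-05


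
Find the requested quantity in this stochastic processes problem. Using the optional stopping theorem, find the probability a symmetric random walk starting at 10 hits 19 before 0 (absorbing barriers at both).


By optional stopping theorem: E(M at tau) = M(0) = 10
P(hit 19)*19 + P(hit 0)*0 = 10
P(hit 19) = (10 - 0)/(19 - 0) = 10/19 = 0.5263

0.5263


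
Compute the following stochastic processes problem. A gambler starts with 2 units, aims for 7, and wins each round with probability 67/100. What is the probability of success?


Gambler's ruin formula:
r = q/p = 0.3300/0.6700 = 0.4925
P(win) = (1 - r^i)/(1 - r^N)
= (1 - 0.4925^2)/(1 - 0.4925^7)
= 0.7628

0.7628


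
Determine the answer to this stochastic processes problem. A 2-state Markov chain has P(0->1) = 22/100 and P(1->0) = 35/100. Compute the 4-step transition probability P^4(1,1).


Computing P^4 by matrix multiplication.
P = [[0.7800, 0.2200], [0.3500, 0.6500]]
After raising P to the power 4:
P^4(1,1) = 0.4070

0.4070


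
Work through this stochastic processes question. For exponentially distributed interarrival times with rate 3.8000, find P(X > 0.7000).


P(X > t) = exp(-lambda * t)
= exp(-3.8000 * 0.7000)
= exp(-2.6600) = 0.0699

0.0699


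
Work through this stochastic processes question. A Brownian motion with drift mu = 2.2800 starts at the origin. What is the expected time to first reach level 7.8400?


Expected first passage time = a/mu
= 7.8400/2.2800
= 3.4386

3.4386


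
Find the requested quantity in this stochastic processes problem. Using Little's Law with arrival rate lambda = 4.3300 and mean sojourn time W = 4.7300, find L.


Little's Law: L = lambda * W
= 4.3300 * 4.7300
= 20.4809

20.4809


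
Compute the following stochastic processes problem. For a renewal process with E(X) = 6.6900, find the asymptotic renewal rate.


Long-run renewal rate = 1/E(X)
= 1/6.6900
= 0.1495

0.1495


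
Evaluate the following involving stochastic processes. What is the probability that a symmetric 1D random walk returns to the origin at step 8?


P(S(8) = 0) = C(8,4) / 4^4
= 70 / 256
= 0.2734

0.2734


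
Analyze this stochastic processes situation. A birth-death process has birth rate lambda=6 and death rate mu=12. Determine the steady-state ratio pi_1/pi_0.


For birth-death process, pi_n/pi_0 = (lambda/mu)^n
= (6/12)^1
= 0.5000

0.5000


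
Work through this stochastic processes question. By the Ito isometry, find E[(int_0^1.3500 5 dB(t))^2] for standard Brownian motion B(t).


By Ito isometry: E[(int f dB)^2] = int f^2 dt
= 5^2 * 1.3500
= 25 * 1.3500 = 33.7500

33.7500


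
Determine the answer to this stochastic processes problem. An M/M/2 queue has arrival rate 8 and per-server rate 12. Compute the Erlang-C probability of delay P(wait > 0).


a = lambda/mu = 0.6667
rho = a/c = 0.3333
Erlang-C formula applied:
C(c,a) = 0.1667

0.1667


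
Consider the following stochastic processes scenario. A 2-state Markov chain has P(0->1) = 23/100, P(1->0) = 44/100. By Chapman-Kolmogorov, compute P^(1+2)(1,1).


P^3 = P^1 * P^2
Computing via matrix multiplication of the transition matrix.
Entry (1,1) of P^3 = 0.3669

0.3669


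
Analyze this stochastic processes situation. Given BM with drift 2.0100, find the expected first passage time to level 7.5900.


Expected first passage time = a/mu
= 7.5900/2.0100
= 3.7761

3.7761


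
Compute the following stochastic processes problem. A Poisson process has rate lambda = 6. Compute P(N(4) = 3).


P(N(t)=k) = (lambda*t)^k * exp(-lambda*t) / k!
lambda*t = 24
= 24^3 * exp(-24) / 3!
= 13824 * 3.7751e-11 / 6
= 8.6979e-08

8.6979e-08


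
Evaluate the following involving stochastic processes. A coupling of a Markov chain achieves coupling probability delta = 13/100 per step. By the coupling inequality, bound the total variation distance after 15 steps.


TV distance bound <= (1-delta)^n
= (1 - 0.1300)^15
= 0.8700^15
= 0.1238

0.1238


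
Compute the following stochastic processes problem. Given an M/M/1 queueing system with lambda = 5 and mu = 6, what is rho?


rho = lambda/mu
= 5/6
= 0.8333

0.8333


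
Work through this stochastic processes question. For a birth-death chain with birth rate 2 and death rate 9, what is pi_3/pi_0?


For birth-death process, pi_n/pi_0 = (lambda/mu)^n
= (2/9)^3
= 0.0110

0.0110


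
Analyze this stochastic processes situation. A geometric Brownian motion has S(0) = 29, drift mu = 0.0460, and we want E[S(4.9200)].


E[S(t)] = S(0) * exp(mu * t)
= 29 * exp(0.0460 * 4.9200)
= 29 * 1.2540
= 36.3653

36.3653


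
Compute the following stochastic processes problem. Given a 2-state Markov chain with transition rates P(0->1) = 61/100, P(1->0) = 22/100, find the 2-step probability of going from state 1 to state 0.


Computing P^2 by matrix multiplication.
P = [[0.3900, 0.6100], [0.2200, 0.7800]]
After raising P to the power 2:
P^2(1,0) = 0.2574

0.2574


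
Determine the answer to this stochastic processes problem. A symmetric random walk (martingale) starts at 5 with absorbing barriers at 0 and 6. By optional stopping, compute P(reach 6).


By optional stopping theorem: E(M at tau) = M(0) = 5
P(hit 6)*6 + P(hit 0)*0 = 5
P(hit 6) = (5 - 0)/(6 - 0) = 5/6 = 0.8333

0.8333


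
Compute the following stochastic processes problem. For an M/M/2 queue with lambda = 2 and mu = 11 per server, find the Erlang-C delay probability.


a = lambda/mu = 0.1818
rho = a/c = 0.0909
Erlang-C formula applied:
C(c,a) = 0.0152

0.0152


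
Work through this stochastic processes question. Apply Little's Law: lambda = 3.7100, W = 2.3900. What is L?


Little's Law: L = lambda * W
= 3.7100 * 2.3900
= 8.8669

8.8669


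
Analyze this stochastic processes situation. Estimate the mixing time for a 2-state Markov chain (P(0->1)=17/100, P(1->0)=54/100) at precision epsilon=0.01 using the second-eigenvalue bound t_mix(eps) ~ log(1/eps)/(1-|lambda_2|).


lambda_2 = |1 - p01 - p10| = |1 - 0.1700 - 0.5400| = 0.2900
t_mix ~ log(1/eps)/(1 - |lambda_2|)
= log(100)/(1 - 0.2900) = 4.6052/0.7100
= 6.4862

6.4862


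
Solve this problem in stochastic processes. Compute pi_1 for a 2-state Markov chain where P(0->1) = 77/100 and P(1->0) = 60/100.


Stationary distribution: pi_0 = p10/(p01+p10), pi_1 = p01/(p01+p10)
p01 = 0.7700, p10 = 0.6000
pi_1 = 0.5620

0.5620


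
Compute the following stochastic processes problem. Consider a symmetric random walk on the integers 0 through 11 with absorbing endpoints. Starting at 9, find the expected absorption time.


For symmetric RW on 0,...,N with absorbing barriers, E(i) = i*(N-i)
E(9) = 9 * 2 = 18

18


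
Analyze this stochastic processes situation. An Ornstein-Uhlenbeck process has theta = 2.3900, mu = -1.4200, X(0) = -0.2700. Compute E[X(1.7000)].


E[X(t)] = mu + (X(0) - mu)*exp(-theta*t)
= -1.4200 + (-0.2700 - -1.4200)*exp(-2.3900*1.7000)
= -1.4200 + 1.1500 * 0.0172
= -1.4002

-1.4002


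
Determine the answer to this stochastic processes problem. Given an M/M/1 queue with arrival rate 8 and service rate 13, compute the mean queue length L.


rho = 8/13 = 0.6154
L = rho/(1-rho)
= 0.6154/0.3846
= 1.6000

1.6000


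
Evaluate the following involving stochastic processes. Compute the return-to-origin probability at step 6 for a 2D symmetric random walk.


P = C(6,3)^2 / 4^6
= 20^2 / 4096
= 400 / 4096
= 0.0977

0.0977


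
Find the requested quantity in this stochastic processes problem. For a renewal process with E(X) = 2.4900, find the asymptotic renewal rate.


Long-run renewal rate = 1/E(X)
= 1/2.4900
= 0.4016

0.4016


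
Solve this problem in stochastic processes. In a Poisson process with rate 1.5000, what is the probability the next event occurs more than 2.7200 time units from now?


P(X > t) = exp(-lambda * t)
= exp(-1.5000 * 2.7200)
= exp(-4.0800) = 0.0169

0.0169


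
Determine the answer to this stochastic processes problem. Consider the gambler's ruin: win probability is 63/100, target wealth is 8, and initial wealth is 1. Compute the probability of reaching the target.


Gambler's ruin formula:
r = q/p = 0.3700/0.6300 = 0.5873
P(win) = (1 - r^i)/(1 - r^N)
= (1 - 0.5873^1)/(1 - 0.5873^8)
= 0.4186

0.4186


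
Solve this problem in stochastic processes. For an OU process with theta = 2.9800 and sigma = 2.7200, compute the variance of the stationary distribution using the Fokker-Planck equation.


Stationary variance = sigma^2 / (2*theta)
= 2.7200^2 / (2*2.9800)
= 7.3984 / 5.9600
= 1.2413

1.2413


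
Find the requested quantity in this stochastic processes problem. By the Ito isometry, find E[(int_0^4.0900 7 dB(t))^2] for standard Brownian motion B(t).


By Ito isometry: E[(int f dB)^2] = int f^2 dt
= 7^2 * 4.0900
= 49 * 4.0900 = 200.4100

200.4100
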